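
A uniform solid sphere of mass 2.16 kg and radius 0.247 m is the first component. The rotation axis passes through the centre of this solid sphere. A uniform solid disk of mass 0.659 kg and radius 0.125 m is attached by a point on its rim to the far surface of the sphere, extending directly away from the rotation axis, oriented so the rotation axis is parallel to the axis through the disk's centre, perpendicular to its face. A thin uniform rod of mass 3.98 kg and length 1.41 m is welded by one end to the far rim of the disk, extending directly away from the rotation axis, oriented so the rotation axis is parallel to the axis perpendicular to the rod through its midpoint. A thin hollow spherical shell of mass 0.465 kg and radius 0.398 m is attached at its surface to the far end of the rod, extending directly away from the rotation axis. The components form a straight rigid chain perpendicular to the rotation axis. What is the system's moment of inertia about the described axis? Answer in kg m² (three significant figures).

Solid sphere: I_cm = (2/5)MR² = (2/5)(2.16)(0.247)² = 0.052712 kg m²; axis through the centre, so I = 0.052712 kg m².
Solid disk: I_cm = (1/2)MR² = (1/2)(0.659)(0.125)² = 0.0051484 kg m²; centre at d = 0.247 + 0.125 = 0.372 m, so the parallel axis theorem gives I = 0.0051484 + (0.659)(0.372)² = 0.096343 kg m².
Thin rod: I_cm = (1/12)ML² = (1/12)(3.98)(1.41)² = 0.65939 kg m²; centre at d = 0.247 + 0.125 + 0.125 + 0.705 = 1.202 m, so the parallel axis theorem gives I = 0.65939 + (3.98)(1.202)² = 6.4097 kg m².
Spherical shell: I_cm = (2/3)MR² = (2/3)(0.465)(0.398)² = 0.049105 kg m²; centre at d = 0.247 + 0.125 + 0.125 + 0.705 + 0.705 + 0.398 = 2.305 m, so the parallel axis theorem gives I = 0.049105 + (0.465)(2.305)² = 2.5197 kg m².
Total I = 0.052712 + 0.096343 + 6.4097 + 2.5197 = 9.0784 kg m².

9.08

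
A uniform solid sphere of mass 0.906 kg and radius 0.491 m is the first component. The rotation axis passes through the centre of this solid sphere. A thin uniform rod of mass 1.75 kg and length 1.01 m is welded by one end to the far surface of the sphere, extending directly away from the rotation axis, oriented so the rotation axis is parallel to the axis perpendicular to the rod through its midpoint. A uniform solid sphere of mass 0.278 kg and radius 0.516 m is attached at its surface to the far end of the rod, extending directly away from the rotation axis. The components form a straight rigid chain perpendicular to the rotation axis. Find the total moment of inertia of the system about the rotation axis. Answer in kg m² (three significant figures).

3.13

Solid sphere: I_cm = (2/5)MR² = (2/5)(0.906)(0.491)² = 0.087368 kg m²; axis through the centre, so I = 0.087368 kg m².
Thin rod: I_cm = (1/12)ML² = (1/12)(1.75)(1.01)² = 0.14876 kg m²; centre at d = 0.491 + 0.505 = 0.996 m, so the parallel axis theorem gives I = 0.14876 + (1.75)(0.996)² = 1.8848 kg m².
Solid sphere: I_cm = (2/5)MR² = (2/5)(0.278)(0.516)² = 0.029608 kg m²; centre at d = 0.491 + 0.505 + 0.505 + 0.516 = 2.017 m, so the parallel axis theorem gives I = 0.029608 + (0.278)(2.017)² = 1.1606 kg m².
Total I = 0.087368 + 1.8848 + 1.1606 = 3.1328 kg m².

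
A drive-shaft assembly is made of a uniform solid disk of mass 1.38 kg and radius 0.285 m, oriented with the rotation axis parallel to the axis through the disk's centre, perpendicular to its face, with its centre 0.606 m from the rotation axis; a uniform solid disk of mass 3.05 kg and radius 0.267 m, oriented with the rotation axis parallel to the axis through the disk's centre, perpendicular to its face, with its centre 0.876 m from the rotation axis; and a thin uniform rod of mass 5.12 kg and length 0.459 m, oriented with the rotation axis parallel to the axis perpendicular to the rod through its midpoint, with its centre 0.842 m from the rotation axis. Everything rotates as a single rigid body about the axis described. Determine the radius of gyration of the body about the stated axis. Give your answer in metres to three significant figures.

0.840

Solid disk: I_cm = (1/2)MR² = (1/2)(1.38)(0.285)² = 0.056045 kg m²; centre at d = 0.606 m, so I = I_cm + Md² gives I = 0.056045 + (1.38)(0.606)² = 0.56283 kg m².
Solid disk: I_cm = (1/2)MR² = (1/2)(3.05)(0.267)² = 0.10872 kg m²; centre at d = 0.876 m, so I = I_cm + Md² gives I = 0.10872 + (3.05)(0.876)² = 2.4492 kg m².
Thin rod: I_cm = (1/12)ML² = (1/12)(5.12)(0.459)² = 0.089891 kg m²; centre at d = 0.842 m, so I = I_cm + Md² gives I = 0.089891 + (5.12)(0.842)² = 3.7198 kg m².
Total I = 6.7318 kg m²; total mass M = 9.55 kg.
k = √(I/M) = √(6.7318/9.55) = 0.83959 m.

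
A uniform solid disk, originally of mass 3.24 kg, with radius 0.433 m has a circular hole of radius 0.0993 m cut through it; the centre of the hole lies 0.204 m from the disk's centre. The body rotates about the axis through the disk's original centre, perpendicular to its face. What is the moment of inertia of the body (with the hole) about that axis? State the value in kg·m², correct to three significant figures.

0.296

Unpierced body about its centre: I₀ = (1/2)MR² = (1/2)(3.24)(0.433)² = 0.30373 kg·m².
The removed disk has mass m = M·(r/R)² = (3.24)(0.0993/0.433)² = 0.1704 kg (same uniform areal density).
Its moment of inertia about the rotation axis (parallel-axis theorem): I_hole = (1/2)mr² + md² = (1/2)(0.1704)(0.0993)² + (0.1704)(0.204)² = 0.0079314 kg·m².
Treating the hole as negative mass, I = I₀ − I_hole = 0.30373 − 0.0079314 = 0.2958 kg·m².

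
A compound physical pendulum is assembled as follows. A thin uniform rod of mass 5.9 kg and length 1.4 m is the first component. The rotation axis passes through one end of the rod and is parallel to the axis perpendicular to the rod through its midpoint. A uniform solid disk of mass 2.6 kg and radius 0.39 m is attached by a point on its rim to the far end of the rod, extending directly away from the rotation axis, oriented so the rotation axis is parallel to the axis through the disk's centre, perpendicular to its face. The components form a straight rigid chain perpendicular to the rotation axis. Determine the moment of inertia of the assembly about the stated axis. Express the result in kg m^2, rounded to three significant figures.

Thin rod: I_cm = (1/12)ML² = (1/12)(5.9)(1.4)² = 0.96367 kg m^2; centre at d = 0.7 m, so the parallel axis theorem gives I = 0.96367 + (5.9)(0.7)² = 3.8547 kg m^2.
Solid disk: I_cm = (1/2)MR² = (1/2)(2.6)(0.39)² = 0.19773 kg m^2; centre at d = 0.7 + 0.7 + 0.39 = 1.79 m, so the parallel axis theorem gives I = 0.19773 + (2.6)(1.79)² = 8.5284 kg m^2.
Total I = 3.8547 + 8.5284 = 12.383 kg m^2.

12.4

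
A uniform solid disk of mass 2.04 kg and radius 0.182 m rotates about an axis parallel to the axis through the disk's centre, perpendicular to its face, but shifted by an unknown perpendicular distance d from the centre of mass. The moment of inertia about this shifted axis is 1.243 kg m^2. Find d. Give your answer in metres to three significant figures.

About the centre-of-mass axis, I_cm = (1/2)MR² = (1/2)(2.04)(0.182)² = 0.033786 kg m^2.
Parallel axis theorem: I = I_cm + Md², so Md² = 1.243 − 0.033786 = 1.2092 kg m^2.
d = √(1.2092 / 2.04) = 0.7699 m.

0.770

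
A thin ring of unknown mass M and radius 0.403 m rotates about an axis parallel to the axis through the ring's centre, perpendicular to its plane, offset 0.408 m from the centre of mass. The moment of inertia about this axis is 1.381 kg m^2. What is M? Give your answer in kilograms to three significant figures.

4.20

I = I_cm + Md² = MR² + Md² = M·[1·(0.403)² + (0.408)²] = M·0.32887.
So M = 1.381 / 0.32887 = 4.1992 kg.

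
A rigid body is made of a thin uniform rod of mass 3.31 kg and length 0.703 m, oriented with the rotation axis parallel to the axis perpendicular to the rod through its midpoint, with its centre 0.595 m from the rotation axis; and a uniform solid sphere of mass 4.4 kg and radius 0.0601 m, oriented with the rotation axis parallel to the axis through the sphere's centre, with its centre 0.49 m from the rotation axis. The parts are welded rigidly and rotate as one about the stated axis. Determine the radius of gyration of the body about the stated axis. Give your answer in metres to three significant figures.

Thin rod: I_cm = (1/12)ML² = (1/12)(3.31)(0.703)² = 0.13632 kg m^2; centre at d = 0.595 m, so the parallel axis theorem gives I = 0.13632 + (3.31)(0.595)² = 1.3081 kg m^2.
Solid sphere: I_cm = (2/5)MR² = (2/5)(4.4)(0.0601)² = 0.0063571 kg m^2; centre at d = 0.49 m, so the parallel axis theorem gives I = 0.0063571 + (4.4)(0.49)² = 1.0628 kg m^2.
Total I = 2.3709 kg m^2; total mass M = 7.71 kg.
k = √(I/M) = √(2.3709/7.71) = 0.55454 m.

0.555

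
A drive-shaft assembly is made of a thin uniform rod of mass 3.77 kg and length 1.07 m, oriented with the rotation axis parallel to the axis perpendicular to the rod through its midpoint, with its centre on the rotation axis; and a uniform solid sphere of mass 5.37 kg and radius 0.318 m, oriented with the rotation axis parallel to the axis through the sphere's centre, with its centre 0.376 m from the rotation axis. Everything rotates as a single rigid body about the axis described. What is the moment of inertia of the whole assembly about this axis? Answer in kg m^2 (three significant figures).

Thin rod: I_cm = (1/12)ML² = (1/12)(3.77)(1.07)² = 0.35969 kg m^2; axis through the centre, so I = 0.35969 kg m^2.
Solid sphere: I_cm = (2/5)MR² = (2/5)(5.37)(0.318)² = 0.21721 kg m^2; centre at d = 0.376 m, so I = I_cm + Md² gives I = 0.21721 + (5.37)(0.376)² = 0.9764 kg m^2.
Total I = 0.35969 + 0.9764 = 1.3361 kg m^2.

1.34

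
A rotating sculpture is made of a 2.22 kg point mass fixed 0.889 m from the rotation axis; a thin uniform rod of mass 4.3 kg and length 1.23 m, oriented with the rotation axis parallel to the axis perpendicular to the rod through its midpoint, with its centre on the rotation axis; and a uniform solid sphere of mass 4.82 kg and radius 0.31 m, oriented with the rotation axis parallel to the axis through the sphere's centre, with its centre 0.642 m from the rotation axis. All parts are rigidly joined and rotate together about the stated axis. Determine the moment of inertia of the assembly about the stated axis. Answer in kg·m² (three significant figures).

Point mass: I_cm = 0; centre at d = 0.889 m, so I = I_cm + Md² gives I = 0 + (2.22)(0.889)² = 1.7545 kg·m².
Thin rod: I_cm = (1/12)ML² = (1/12)(4.3)(1.23)² = 0.54212 kg·m²; axis through the centre, so I = 0.54212 kg·m².
Solid sphere: I_cm = (2/5)MR² = (2/5)(4.82)(0.31)² = 0.18528 kg·m²; centre at d = 0.642 m, so I = I_cm + Md² gives I = 0.18528 + (4.82)(0.642)² = 2.1719 kg·m².
Total I = 1.7545 + 0.54212 + 2.1719 = 4.4685 kg·m².

4.47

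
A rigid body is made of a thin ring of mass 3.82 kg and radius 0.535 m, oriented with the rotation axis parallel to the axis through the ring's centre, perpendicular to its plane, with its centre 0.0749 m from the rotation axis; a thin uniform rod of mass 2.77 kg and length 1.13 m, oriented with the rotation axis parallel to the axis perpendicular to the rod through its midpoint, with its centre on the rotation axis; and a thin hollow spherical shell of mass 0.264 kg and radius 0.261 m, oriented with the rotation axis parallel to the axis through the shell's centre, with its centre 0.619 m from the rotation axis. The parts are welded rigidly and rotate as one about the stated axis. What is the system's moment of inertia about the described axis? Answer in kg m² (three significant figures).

Thin ring: I_cm = MR² = (3.82)(0.535)² = 1.0934 kg m²; centre at d = 0.0749 m, so I = I_cm + Md² gives I = 1.0934 + (3.82)(0.0749)² = 1.1148 kg m².
Thin rod: I_cm = (1/12)ML² = (1/12)(2.77)(1.13)² = 0.29475 kg m²; axis through the centre, so I = 0.29475 kg m².
Spherical shell: I_cm = (2/3)MR² = (2/3)(0.264)(0.261)² = 0.011989 kg m²; centre at d = 0.619 m, so I = I_cm + Md² gives I = 0.011989 + (0.264)(0.619)² = 0.11314 kg m².
Total I = 1.1148 + 0.29475 + 0.11314 = 1.5227 kg m².

1.52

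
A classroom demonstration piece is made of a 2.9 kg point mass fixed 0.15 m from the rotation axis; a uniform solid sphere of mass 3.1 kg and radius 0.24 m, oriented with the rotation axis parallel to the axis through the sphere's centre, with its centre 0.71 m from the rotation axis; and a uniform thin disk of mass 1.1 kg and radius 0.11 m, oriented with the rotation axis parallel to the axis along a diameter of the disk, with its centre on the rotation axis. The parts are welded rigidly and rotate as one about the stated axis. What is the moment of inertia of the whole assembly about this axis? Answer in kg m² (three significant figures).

1.70

Point mass: I_cm = 0; centre at d = 0.15 m, so the parallel axis theorem gives I = 0 + (2.9)(0.15)² = 0.06525 kg m².
Solid sphere: I_cm = (2/5)MR² = (2/5)(3.1)(0.24)² = 0.071424 kg m²; centre at d = 0.71 m, so the parallel axis theorem gives I = 0.071424 + (3.1)(0.71)² = 1.6341 kg m².
Thin disk: I_cm = (1/4)MR² = (1/4)(1.1)(0.11)² = 0.0033275 kg m²; axis through the centre, so I = 0.0033275 kg m².
Total I = 0.06525 + 1.6341 + 0.0033275 = 1.7027 kg m².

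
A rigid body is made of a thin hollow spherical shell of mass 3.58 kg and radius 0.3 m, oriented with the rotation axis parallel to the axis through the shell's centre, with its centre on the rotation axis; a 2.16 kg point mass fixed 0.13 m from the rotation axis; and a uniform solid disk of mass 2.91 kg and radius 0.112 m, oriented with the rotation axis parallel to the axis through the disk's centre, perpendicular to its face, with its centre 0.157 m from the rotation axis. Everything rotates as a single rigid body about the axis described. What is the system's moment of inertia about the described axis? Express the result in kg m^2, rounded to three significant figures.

Spherical shell: I_cm = (2/3)MR² = (2/3)(3.58)(0.3)² = 0.2148 kg m^2; axis through the centre, so I = 0.2148 kg m^2.
Point mass: I_cm = 0; centre at d = 0.13 m, so the parallel axis theorem gives I = 0 + (2.16)(0.13)² = 0.036504 kg m^2.
Solid disk: I_cm = (1/2)MR² = (1/2)(2.91)(0.112)² = 0.018252 kg m^2; centre at d = 0.157 m, so the parallel axis theorem gives I = 0.018252 + (2.91)(0.157)² = 0.08998 kg m^2.
Total I = 0.2148 + 0.036504 + 0.08998 = 0.34128 kg m^2.

0.341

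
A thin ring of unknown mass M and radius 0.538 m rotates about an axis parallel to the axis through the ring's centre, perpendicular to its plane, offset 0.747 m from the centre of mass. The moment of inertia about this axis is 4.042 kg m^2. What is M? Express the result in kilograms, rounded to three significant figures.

I = I_cm + Md² = MR² + Md² = M·[1·(0.538)² + (0.747)²] = M·0.84745.
So M = 4.042 / 0.84745 = 4.7696 kg.

4.77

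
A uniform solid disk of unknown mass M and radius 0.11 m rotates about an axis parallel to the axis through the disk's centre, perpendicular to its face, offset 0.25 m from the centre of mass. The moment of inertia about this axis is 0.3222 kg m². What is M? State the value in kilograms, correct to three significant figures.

4.70

I = I_cm + Md² = (1/2)MR² + Md² = M·[0.5·(0.11)² + (0.25)²] = M·0.06855.
So M = 0.3222 / 0.06855 = 4.7002 kg.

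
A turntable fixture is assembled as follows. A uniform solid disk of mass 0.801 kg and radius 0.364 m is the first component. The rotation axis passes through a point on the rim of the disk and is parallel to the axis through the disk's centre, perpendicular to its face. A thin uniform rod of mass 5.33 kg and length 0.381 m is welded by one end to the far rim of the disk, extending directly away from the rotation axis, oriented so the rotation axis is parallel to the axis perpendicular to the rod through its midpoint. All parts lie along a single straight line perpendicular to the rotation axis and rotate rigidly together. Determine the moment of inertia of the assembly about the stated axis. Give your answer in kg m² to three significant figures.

4.72

Solid disk: I_cm = (1/2)MR² = (1/2)(0.801)(0.364)² = 0.053065 kg m²; centre at d = 0.364 m, so I = I_cm + Md² gives I = 0.053065 + (0.801)(0.364)² = 0.15919 kg m².
Thin rod: I_cm = (1/12)ML² = (1/12)(5.33)(0.381)² = 0.064476 kg m²; centre at d = 0.364 + 0.364 + 0.1905 = 0.9185 m, so I = I_cm + Md² gives I = 0.064476 + (5.33)(0.9185)² = 4.5611 kg m².
Total I = 0.15919 + 4.5611 = 4.7203 kg m².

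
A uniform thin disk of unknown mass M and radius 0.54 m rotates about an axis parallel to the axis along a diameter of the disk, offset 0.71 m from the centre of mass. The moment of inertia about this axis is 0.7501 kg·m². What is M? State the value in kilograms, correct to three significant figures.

I = I_cm + Md² = (1/4)MR² + Md² = M·[0.25·(0.54)² + (0.71)²] = M·0.577.
So M = 0.7501 / 0.577 = 1.3 kg.

1.30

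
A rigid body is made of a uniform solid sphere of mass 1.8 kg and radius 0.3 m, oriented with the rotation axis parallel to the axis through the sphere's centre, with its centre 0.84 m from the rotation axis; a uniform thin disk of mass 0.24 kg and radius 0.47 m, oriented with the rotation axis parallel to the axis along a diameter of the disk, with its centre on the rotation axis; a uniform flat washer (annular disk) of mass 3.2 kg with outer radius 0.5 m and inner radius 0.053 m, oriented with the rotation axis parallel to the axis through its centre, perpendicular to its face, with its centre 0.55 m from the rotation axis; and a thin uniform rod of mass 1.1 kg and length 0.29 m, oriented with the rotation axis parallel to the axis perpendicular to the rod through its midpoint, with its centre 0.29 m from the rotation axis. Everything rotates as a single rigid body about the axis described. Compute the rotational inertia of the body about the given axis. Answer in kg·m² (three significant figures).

2.82

Solid sphere: I_cm = (2/5)MR² = (2/5)(1.8)(0.3)² = 0.0648 kg·m²; centre at d = 0.84 m, so I = I_cm + Md² gives I = 0.0648 + (1.8)(0.84)² = 1.3349 kg·m².
Thin disk: I_cm = (1/4)MR² = (1/4)(0.24)(0.47)² = 0.013254 kg·m²; axis through the centre, so I = 0.013254 kg·m².
Annular disk: I_cm = (1/2)M(R²+r²) = (1/2)(3.2)[(0.5)² + (0.053)²] = 0.40449 kg·m²; centre at d = 0.55 m, so I = I_cm + Md² gives I = 0.40449 + (3.2)(0.55)² = 1.3725 kg·m².
Thin rod: I_cm = (1/12)ML² = (1/12)(1.1)(0.29)² = 0.0077092 kg·m²; centre at d = 0.29 m, so I = I_cm + Md² gives I = 0.0077092 + (1.1)(0.29)² = 0.10022 kg·m².
Total I = 1.3349 + 0.013254 + 1.3725 + 0.10022 = 2.8208 kg·m².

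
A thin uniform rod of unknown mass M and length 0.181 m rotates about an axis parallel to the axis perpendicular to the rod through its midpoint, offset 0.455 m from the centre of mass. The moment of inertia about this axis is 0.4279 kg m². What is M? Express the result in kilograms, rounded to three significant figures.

I = I_cm + Md² = (1/12)ML² + Md² = M·[0.0833333·(0.181)² + (0.455)²] = M·0.20976.
So M = 0.4279 / 0.20976 = 2.04 kg.

2.04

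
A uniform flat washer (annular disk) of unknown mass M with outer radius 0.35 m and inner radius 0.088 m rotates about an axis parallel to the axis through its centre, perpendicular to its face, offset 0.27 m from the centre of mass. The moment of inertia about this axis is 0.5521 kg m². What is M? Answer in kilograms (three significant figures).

I = I_cm + Md² = (1/2)M(R²+r²) + Md² = M·[0.5·[(0.35)² + (0.088)²] + (0.27)²] = M·0.13802.
So M = 0.5521 / 0.13802 = 4.0001 kg.

4.00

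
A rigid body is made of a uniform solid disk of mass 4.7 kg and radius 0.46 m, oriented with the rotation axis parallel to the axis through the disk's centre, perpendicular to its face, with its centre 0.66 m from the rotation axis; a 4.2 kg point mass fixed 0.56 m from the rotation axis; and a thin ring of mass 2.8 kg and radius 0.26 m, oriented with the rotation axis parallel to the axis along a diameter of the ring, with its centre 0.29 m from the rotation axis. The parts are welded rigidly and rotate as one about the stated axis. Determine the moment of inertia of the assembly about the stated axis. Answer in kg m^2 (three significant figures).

Solid disk: I_cm = (1/2)MR² = (1/2)(4.7)(0.46)² = 0.49726 kg m^2; centre at d = 0.66 m, so I = I_cm + Md² gives I = 0.49726 + (4.7)(0.66)² = 2.5446 kg m^2.
Point mass: I_cm = 0; centre at d = 0.56 m, so I = I_cm + Md² gives I = 0 + (4.2)(0.56)² = 1.3171 kg m^2.
Thin ring: I_cm = (1/2)MR² = (1/2)(2.8)(0.26)² = 0.09464 kg m^2; centre at d = 0.29 m, so I = I_cm + Md² gives I = 0.09464 + (2.8)(0.29)² = 0.33012 kg m^2.
Total I = 2.5446 + 1.3171 + 0.33012 = 4.1918 kg m^2.

4.19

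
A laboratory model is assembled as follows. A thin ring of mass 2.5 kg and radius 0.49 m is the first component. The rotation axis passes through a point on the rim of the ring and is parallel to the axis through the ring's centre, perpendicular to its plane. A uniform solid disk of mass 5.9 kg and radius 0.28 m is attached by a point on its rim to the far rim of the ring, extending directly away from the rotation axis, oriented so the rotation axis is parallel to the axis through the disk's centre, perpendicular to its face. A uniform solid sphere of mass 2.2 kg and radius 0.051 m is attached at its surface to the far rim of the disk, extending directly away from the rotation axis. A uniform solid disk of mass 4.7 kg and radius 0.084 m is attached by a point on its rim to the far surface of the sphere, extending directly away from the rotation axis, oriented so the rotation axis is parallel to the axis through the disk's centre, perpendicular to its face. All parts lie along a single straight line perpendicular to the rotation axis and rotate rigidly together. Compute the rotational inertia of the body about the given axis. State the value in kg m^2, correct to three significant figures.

30.4

Thin ring: I_cm = MR² = (2.5)(0.49)² = 0.60025 kg m^2; centre at d = 0.49 m, so the parallel axis theorem gives I = 0.60025 + (2.5)(0.49)² = 1.2005 kg m^2.
Solid disk: I_cm = (1/2)MR² = (1/2)(5.9)(0.28)² = 0.23128 kg m^2; centre at d = 0.49 + 0.49 + 0.28 = 1.26 m, so the parallel axis theorem gives I = 0.23128 + (5.9)(1.26)² = 9.5981 kg m^2.
Solid sphere: I_cm = (2/5)MR² = (2/5)(2.2)(0.051)² = 0.0022889 kg m^2; centre at d = 0.49 + 0.49 + 0.28 + 0.28 + 0.051 = 1.591 m, so the parallel axis theorem gives I = 0.0022889 + (2.2)(1.591)² = 5.5711 kg m^2.
Solid disk: I_cm = (1/2)MR² = (1/2)(4.7)(0.084)² = 0.016582 kg m^2; centre at d = 0.49 + 0.49 + 0.28 + 0.28 + 0.051 + 0.051 + 0.084 = 1.726 m, so the parallel axis theorem gives I = 0.016582 + (4.7)(1.726)² = 14.018 kg m^2.
Total I = 1.2005 + 9.5981 + 5.5711 + 14.018 = 30.388 kg m^2.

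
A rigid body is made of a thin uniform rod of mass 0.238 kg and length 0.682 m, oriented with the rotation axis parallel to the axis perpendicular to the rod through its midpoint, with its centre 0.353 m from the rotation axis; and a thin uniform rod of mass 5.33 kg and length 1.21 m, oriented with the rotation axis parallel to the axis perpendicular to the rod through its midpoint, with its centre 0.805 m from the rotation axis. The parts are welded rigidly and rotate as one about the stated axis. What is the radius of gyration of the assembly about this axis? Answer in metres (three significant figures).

Thin rod: I_cm = (1/12)ML² = (1/12)(0.238)(0.682)² = 0.009225 kg m²; centre at d = 0.353 m, so I = I_cm + Md² gives I = 0.009225 + (0.238)(0.353)² = 0.038882 kg m².
Thin rod: I_cm = (1/12)ML² = (1/12)(5.33)(1.21)² = 0.6503 kg m²; centre at d = 0.805 m, so I = I_cm + Md² gives I = 0.6503 + (5.33)(0.805)² = 4.1043 kg m².
Total I = 4.1432 kg m²; total mass M = 5.568 kg.
k = √(I/M) = √(4.1432/5.568) = 0.86261 m.

0.863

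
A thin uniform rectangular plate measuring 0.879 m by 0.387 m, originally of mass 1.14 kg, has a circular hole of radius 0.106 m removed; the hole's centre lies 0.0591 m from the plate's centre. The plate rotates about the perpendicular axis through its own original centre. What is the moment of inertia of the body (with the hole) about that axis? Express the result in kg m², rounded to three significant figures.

0.0866

Unpierced body about its centre: I₀ = (1/12)M(a²+b²) = (1/12)(1.14)[(0.879)² + (0.387)²] = 0.087629 kg m².
The removed disk has mass m = M·πr²/(ab) = (1.14)·π(0.106)²/(0.879·0.387) = 0.1183 kg (same uniform areal density).
Its moment of inertia about the rotation axis (parallel-axis theorem): I_hole = (1/2)mr² + md² = (1/2)(0.1183)(0.106)² + (0.1183)(0.0591)² = 0.0010778 kg m².
Treating the hole as negative mass, I = I₀ − I_hole = 0.087629 − 0.0010778 = 0.086551 kg m².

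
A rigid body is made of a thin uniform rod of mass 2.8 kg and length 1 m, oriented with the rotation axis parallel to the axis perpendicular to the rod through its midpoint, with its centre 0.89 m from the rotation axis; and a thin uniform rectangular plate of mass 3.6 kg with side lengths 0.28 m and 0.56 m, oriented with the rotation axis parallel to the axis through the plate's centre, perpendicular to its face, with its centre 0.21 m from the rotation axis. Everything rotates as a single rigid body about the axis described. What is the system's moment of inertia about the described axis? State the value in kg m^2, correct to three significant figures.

Thin rod: I_cm = (1/12)ML² = (1/12)(2.8)(1)² = 0.23333 kg m^2; centre at d = 0.89 m, so the parallel axis theorem gives I = 0.23333 + (2.8)(0.89)² = 2.4512 kg m^2.
Rectangular plate: I_cm = (1/12)M(a²+b²) = (1/12)(3.6)[(0.28)² + (0.56)²] = 0.1176 kg m^2; centre at d = 0.21 m, so the parallel axis theorem gives I = 0.1176 + (3.6)(0.21)² = 0.27636 kg m^2.
Total I = 2.4512 + 0.27636 = 2.7276 kg m^2.

2.73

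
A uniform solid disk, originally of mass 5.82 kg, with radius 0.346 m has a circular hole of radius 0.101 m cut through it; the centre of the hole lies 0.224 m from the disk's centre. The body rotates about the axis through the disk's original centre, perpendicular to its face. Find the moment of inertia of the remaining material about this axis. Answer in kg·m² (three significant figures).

Unpierced body about its centre: I₀ = (1/2)MR² = (1/2)(5.82)(0.346)² = 0.34837 kg·m².
The removed disk has mass m = M·(r/R)² = (5.82)(0.101/0.346)² = 0.49592 kg (same uniform areal density).
Its moment of inertia about the rotation axis (parallel-axis theorem): I_hole = (1/2)mr² + md² = (1/2)(0.49592)(0.101)² + (0.49592)(0.224)² = 0.027413 kg·m².
Treating the hole as negative mass, I = I₀ − I_hole = 0.34837 − 0.027413 = 0.32096 kg·m².

0.321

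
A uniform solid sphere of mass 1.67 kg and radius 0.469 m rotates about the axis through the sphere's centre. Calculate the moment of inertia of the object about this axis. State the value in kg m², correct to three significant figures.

0.147

I_cm = (2/5)MR² = (2/5)(1.67)(0.469)² = 0.14693 kg m²; axis through the centre, so I = 0.14693 kg m².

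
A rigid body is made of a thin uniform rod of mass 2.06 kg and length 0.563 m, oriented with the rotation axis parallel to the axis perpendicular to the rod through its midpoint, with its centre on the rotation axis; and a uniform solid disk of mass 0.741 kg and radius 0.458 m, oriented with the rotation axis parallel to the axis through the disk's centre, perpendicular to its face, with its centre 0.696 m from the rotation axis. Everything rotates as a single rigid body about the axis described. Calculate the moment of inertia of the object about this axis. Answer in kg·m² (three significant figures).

Thin rod: I_cm = (1/12)ML² = (1/12)(2.06)(0.563)² = 0.054413 kg·m²; axis through the centre, so I = 0.054413 kg·m².
Solid disk: I_cm = (1/2)MR² = (1/2)(0.741)(0.458)² = 0.077718 kg·m²; centre at d = 0.696 m, so the parallel axis theorem gives I = 0.077718 + (0.741)(0.696)² = 0.43667 kg·m².
Total I = 0.054413 + 0.43667 = 0.49108 kg·m².

0.491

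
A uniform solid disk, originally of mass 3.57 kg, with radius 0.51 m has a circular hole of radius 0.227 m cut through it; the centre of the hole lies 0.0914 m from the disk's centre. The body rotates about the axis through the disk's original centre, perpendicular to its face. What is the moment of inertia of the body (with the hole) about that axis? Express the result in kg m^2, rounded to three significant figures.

0.440

Unpierced body about its centre: I₀ = (1/2)MR² = (1/2)(3.57)(0.51)² = 0.46428 kg m^2.
The removed disk has mass m = M·(r/R)² = (3.57)(0.227/0.51)² = 0.70726 kg (same uniform areal density).
Its moment of inertia about the rotation axis (parallel-axis theorem): I_hole = (1/2)mr² + md² = (1/2)(0.70726)(0.227)² + (0.70726)(0.0914)² = 0.024131 kg m^2.
Treating the hole as negative mass, I = I₀ − I_hole = 0.46428 − 0.024131 = 0.44015 kg m^2.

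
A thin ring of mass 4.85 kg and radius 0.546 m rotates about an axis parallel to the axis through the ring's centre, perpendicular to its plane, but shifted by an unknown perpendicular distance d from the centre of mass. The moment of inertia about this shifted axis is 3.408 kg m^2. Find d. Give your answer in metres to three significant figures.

About the centre-of-mass axis, I_cm = MR² = (4.85)(0.546)² = 1.4459 kg m^2.
Parallel axis theorem: I = I_cm + Md², so Md² = 3.408 − 1.4459 = 1.9621 kg m^2.
d = √(1.9621 / 4.85) = 0.63605 m.

0.636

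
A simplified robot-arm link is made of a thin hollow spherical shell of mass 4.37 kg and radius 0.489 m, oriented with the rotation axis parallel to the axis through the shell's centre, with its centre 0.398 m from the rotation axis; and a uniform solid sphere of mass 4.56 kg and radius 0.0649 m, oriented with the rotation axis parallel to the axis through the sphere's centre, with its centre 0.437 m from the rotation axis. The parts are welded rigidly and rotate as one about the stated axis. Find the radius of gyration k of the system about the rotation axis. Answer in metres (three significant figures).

Spherical shell: I_cm = (2/3)MR² = (2/3)(4.37)(0.489)² = 0.69664 kg m²; centre at d = 0.398 m, so I = I_cm + Md² gives I = 0.69664 + (4.37)(0.398)² = 1.3889 kg m².
Solid sphere: I_cm = (2/5)MR² = (2/5)(4.56)(0.0649)² = 0.0076827 kg m²; centre at d = 0.437 m, so I = I_cm + Md² gives I = 0.0076827 + (4.56)(0.437)² = 0.8785 kg m².
Total I = 2.2674 kg m²; total mass M = 8.93 kg.
k = √(I/M) = √(2.2674/8.93) = 0.50389 m.

0.504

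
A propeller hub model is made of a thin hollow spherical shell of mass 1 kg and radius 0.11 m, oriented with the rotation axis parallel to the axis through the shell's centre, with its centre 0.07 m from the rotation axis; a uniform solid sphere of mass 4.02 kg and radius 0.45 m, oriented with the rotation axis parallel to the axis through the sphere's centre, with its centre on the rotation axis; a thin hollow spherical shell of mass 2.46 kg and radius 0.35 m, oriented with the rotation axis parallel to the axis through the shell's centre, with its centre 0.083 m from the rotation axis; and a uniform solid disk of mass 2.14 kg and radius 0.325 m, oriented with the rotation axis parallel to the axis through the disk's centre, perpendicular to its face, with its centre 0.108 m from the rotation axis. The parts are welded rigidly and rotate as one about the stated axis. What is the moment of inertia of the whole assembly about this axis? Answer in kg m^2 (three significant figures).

0.694

Spherical shell: I_cm = (2/3)MR² = (2/3)(1)(0.11)² = 0.0080667 kg m^2; centre at d = 0.07 m, so the parallel axis theorem gives I = 0.0080667 + (1)(0.07)² = 0.012967 kg m^2.
Solid sphere: I_cm = (2/5)MR² = (2/5)(4.02)(0.45)² = 0.32562 kg m^2; axis through the centre, so I = 0.32562 kg m^2.
Spherical shell: I_cm = (2/3)MR² = (2/3)(2.46)(0.35)² = 0.2009 kg m^2; centre at d = 0.083 m, so the parallel axis theorem gives I = 0.2009 + (2.46)(0.083)² = 0.21785 kg m^2.
Solid disk: I_cm = (1/2)MR² = (1/2)(2.14)(0.325)² = 0.11302 kg m^2; centre at d = 0.108 m, so the parallel axis theorem gives I = 0.11302 + (2.14)(0.108)² = 0.13798 kg m^2.
Total I = 0.012967 + 0.32562 + 0.21785 + 0.13798 = 0.69441 kg m^2.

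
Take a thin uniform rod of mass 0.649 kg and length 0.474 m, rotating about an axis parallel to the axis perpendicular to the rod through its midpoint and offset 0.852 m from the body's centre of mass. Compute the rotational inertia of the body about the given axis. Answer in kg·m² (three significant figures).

I_cm = (1/12)ML² = (1/12)(0.649)(0.474)² = 0.012151 kg·m²; centre at d = 0.852 m, so the parallel axis theorem gives I = 0.012151 + (0.649)(0.852)² = 0.48326 kg·m².

0.483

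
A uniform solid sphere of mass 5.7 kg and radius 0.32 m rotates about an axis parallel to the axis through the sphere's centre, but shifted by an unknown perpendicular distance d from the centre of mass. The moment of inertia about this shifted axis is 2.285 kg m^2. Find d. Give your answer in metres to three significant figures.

0.600

About the centre-of-mass axis, I_cm = (2/5)MR² = (2/5)(5.7)(0.32)² = 0.23347 kg m^2.
Parallel axis theorem: I = I_cm + Md², so Md² = 2.285 − 0.23347 = 2.0515 kg m^2.
d = √(2.0515 / 5.7) = 0.59993 m.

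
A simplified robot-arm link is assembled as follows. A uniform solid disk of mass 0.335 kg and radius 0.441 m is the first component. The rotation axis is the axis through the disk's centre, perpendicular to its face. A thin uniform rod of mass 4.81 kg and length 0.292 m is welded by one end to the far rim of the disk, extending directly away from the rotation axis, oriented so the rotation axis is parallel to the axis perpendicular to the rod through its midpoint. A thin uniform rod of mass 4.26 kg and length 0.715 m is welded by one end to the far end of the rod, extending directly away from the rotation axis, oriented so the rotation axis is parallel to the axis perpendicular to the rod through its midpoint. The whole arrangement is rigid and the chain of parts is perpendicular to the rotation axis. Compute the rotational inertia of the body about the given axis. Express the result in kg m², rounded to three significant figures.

Solid disk: I_cm = (1/2)MR² = (1/2)(0.335)(0.441)² = 0.032576 kg m²; axis through the centre, so I = 0.032576 kg m².
Thin rod: I_cm = (1/12)ML² = (1/12)(4.81)(0.292)² = 0.034177 kg m²; centre at d = 0.441 + 0.146 = 0.587 m, so I = I_cm + Md² gives I = 0.034177 + (4.81)(0.587)² = 1.6916 kg m².
Thin rod: I_cm = (1/12)ML² = (1/12)(4.26)(0.715)² = 0.18148 kg m²; centre at d = 0.441 + 0.146 + 0.146 + 0.3575 = 1.0905 m, so I = I_cm + Md² gives I = 0.18148 + (4.26)(1.0905)² = 5.2474 kg m².
Total I = 0.032576 + 1.6916 + 5.2474 = 6.9716 kg m².

6.97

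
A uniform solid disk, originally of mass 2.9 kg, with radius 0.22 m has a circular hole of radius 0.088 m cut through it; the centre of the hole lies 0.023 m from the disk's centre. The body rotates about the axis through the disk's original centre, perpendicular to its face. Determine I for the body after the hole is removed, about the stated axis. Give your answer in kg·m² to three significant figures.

Unpierced body about its centre: I₀ = (1/2)MR² = (1/2)(2.9)(0.22)² = 0.07018 kg·m².
The removed disk has mass m = M·(r/R)² = (2.9)(0.088/0.22)² = 0.464 kg (same uniform areal density).
Its moment of inertia about the rotation axis (parallel-axis theorem): I_hole = (1/2)mr² + md² = (1/2)(0.464)(0.088)² + (0.464)(0.023)² = 0.0020421 kg·m².
Treating the hole as negative mass, I = I₀ − I_hole = 0.07018 − 0.0020421 = 0.068138 kg·m².

0.0681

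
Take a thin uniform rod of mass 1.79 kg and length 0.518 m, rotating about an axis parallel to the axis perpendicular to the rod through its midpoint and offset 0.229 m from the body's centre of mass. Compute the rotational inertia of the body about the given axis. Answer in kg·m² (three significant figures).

I_cm = (1/12)ML² = (1/12)(1.79)(0.518)² = 0.040025 kg·m²; centre at d = 0.229 m, so the parallel axis theorem gives I = 0.040025 + (1.79)(0.229)² = 0.13389 kg·m².

0.134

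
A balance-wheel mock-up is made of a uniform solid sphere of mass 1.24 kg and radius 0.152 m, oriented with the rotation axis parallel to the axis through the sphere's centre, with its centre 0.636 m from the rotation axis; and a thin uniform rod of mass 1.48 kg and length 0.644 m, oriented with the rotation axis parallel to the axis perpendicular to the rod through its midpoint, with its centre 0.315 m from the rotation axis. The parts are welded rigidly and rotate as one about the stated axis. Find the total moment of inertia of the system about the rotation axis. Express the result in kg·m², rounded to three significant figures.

Solid sphere: I_cm = (2/5)MR² = (2/5)(1.24)(0.152)² = 0.01146 kg·m²; centre at d = 0.636 m, so the parallel axis theorem gives I = 0.01146 + (1.24)(0.636)² = 0.51303 kg·m².
Thin rod: I_cm = (1/12)ML² = (1/12)(1.48)(0.644)² = 0.051151 kg·m²; centre at d = 0.315 m, so the parallel axis theorem gives I = 0.051151 + (1.48)(0.315)² = 0.198 kg·m².
Total I = 0.51303 + 0.198 = 0.71104 kg·m².

0.711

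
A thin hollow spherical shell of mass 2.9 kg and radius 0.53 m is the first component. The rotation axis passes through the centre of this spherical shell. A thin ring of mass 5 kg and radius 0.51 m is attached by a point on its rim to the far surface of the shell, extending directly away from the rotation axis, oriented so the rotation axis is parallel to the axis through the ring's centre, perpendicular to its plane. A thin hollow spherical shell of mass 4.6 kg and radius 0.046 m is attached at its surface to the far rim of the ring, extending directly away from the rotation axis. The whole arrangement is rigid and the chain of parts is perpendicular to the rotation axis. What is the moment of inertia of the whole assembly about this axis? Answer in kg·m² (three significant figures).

Spherical shell: I_cm = (2/3)MR² = (2/3)(2.9)(0.53)² = 0.54307 kg·m²; axis through the centre, so I = 0.54307 kg·m².
Thin ring: I_cm = MR² = (5)(0.51)² = 1.3005 kg·m²; centre at d = 0.53 + 0.51 = 1.04 m, so the parallel axis theorem gives I = 1.3005 + (5)(1.04)² = 6.7085 kg·m².
Spherical shell: I_cm = (2/3)MR² = (2/3)(4.6)(0.046)² = 0.0064891 kg·m²; centre at d = 0.53 + 0.51 + 0.51 + 0.046 = 1.596 m, so the parallel axis theorem gives I = 0.0064891 + (4.6)(1.596)² = 11.724 kg·m².
Total I = 0.54307 + 6.7085 + 11.724 = 18.975 kg·m².

19.0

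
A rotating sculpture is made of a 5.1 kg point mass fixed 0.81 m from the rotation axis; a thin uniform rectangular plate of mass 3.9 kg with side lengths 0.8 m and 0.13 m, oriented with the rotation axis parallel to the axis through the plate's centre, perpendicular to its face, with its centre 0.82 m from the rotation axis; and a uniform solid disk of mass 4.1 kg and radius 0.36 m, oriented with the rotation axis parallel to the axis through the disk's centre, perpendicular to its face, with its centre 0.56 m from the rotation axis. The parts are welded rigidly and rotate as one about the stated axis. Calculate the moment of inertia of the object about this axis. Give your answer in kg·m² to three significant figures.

7.73

Point mass: I_cm = 0; centre at d = 0.81 m, so the parallel axis theorem gives I = 0 + (5.1)(0.81)² = 3.3461 kg·m².
Rectangular plate: I_cm = (1/12)M(a²+b²) = (1/12)(3.9)[(0.8)² + (0.13)²] = 0.21349 kg·m²; centre at d = 0.82 m, so the parallel axis theorem gives I = 0.21349 + (3.9)(0.82)² = 2.8359 kg·m².
Solid disk: I_cm = (1/2)MR² = (1/2)(4.1)(0.36)² = 0.26568 kg·m²; centre at d = 0.56 m, so the parallel axis theorem gives I = 0.26568 + (4.1)(0.56)² = 1.5514 kg·m².
Total I = 3.3461 + 2.8359 + 1.5514 = 7.7334 kg·m².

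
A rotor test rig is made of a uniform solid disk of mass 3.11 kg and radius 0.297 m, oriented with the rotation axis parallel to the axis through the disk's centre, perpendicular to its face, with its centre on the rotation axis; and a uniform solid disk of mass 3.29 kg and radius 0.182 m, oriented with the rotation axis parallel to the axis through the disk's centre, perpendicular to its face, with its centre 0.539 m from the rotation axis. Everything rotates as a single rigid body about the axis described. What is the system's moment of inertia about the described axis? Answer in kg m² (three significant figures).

Solid disk: I_cm = (1/2)MR² = (1/2)(3.11)(0.297)² = 0.13716 kg m²; axis through the centre, so I = 0.13716 kg m².
Solid disk: I_cm = (1/2)MR² = (1/2)(3.29)(0.182)² = 0.054489 kg m²; centre at d = 0.539 m, so I = I_cm + Md² gives I = 0.054489 + (3.29)(0.539)² = 1.0103 kg m².
Total I = 0.13716 + 1.0103 = 1.1475 kg m².

1.15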